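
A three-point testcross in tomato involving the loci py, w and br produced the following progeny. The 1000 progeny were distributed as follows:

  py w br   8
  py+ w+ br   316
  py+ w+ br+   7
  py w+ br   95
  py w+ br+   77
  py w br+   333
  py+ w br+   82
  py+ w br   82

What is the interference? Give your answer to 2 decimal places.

0.55

The two most frequent reciprocal classes, py w br+ and py+ w+ br, are the parental types, so the F1 was py w br+ / py+ w+ br.
The two rarest classes, py w br and py+ w+ br+, are the double crossovers. Comparing them with the parentals, only the br allele has switched, so br is the middle locus and the order is w – br – py.
w–br: (159 + 15)/1000 = 0.1740; br–py: (177 + 15)/1000 = 0.1920.
Expected DCO frequency = 0.1740 × 0.1920 ≈ 0.03341; observed = 15/1000 ≈ 0.01500.
Coefficient of coincidence = 0.01500/0.03341 ≈ 0.45; interference = 1 − 0.45 = 0.55.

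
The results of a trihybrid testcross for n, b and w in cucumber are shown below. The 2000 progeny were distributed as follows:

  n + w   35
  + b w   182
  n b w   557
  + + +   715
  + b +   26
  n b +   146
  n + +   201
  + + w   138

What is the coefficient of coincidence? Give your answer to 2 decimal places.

The two most frequent reciprocal classes, + + + and n b w, are the parental types, so the F1 was + + + / n b w.
The two rarest classes, + b + and n + w, are the double crossovers. Comparing them with the parentals, only the b allele has switched, so b is the middle locus and the order is n – b – w.
n–b: (383 + 61)/2000 = 0.2220; b–w: (284 + 61)/2000 = 0.1725.
Expected DCO frequency = 0.2220 × 0.1725 ≈ 0.03829; observed = 61/2000 ≈ 0.03050.
Coefficient of coincidence = 0.03050/0.03829 ≈ 0.80.

0.80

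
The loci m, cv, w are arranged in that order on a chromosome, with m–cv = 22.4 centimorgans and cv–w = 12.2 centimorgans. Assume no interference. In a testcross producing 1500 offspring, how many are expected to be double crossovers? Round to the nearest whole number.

Map distances give recombination frequencies of 0.224 and 0.122 for the two intervals.
With no interference, expected double-crossover frequency = 0.224 × 0.122 = 0.02733.
Expected number = 0.02733 × 1500 = 40.99 ≈ 41.

41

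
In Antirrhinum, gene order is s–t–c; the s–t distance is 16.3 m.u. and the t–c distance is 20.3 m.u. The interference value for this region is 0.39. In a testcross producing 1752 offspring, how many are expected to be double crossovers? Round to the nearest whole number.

35

Map distances give recombination frequencies of 0.163 and 0.203 for the two intervals.
With interference 0.39 (so coincidence = 0.61), expected double-crossover frequency = 0.163 × 0.203 × 0.61 = 0.02018.
Expected number = 0.02018 × 1752 = 35.36 ≈ 35.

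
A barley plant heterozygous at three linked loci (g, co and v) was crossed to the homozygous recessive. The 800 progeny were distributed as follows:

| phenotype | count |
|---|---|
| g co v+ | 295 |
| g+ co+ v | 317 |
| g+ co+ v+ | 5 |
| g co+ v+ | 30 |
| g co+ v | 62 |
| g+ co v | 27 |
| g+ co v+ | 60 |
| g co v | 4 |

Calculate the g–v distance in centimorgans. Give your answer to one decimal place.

The two most frequent reciprocal classes, g+ co+ v and g co v+, are the parental types, so the F1 was g+ co+ v / g co v+.
The two rarest classes, g+ co+ v+ and g co v, are the double crossovers. Comparing them with the parentals, only the v allele has switched, so v is the middle locus and the order is g – v – co.
Crossovers in the g–v interval produce the single-crossover classes g co+ v and g+ co v+ (62 + 60 = 122) plus the double crossovers (9).
RF(g–v) = (122 + 9) / 800 = 131/800 = 0.1638 → 16.4 centimorgans.

16.4 centimorgans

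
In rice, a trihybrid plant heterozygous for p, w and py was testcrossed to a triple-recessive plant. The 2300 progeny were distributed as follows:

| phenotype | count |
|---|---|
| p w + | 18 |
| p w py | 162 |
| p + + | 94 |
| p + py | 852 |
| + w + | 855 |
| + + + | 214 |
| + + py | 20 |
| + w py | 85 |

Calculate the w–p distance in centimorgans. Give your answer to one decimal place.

The two most frequent reciprocal classes, + w + and p + py, are the parental types, so the F1 was + w + / p + py.
The two rarest classes, p w + and + + py, are the double crossovers. Comparing them with the parentals, only the p allele has switched, so p is the middle locus and the order is py – p – w.
Crossovers in the p–w interval produce the single-crossover classes + + + and p w py (214 + 162 = 376) plus the double crossovers (38).
RF(p–w) = (376 + 38) / 2300 = 414/2300 = 0.1800 → 18.0 centimorgans.

18.0 centimorgans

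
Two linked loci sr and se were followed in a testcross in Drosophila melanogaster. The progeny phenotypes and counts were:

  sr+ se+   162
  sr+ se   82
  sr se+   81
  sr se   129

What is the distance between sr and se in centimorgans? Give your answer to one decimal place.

The two most frequent classes, sr+ se+ (162) and sr se (129), are the parental types, so the F1 was sr+ se+ / sr se.
The recombinant classes are sr+ se and sr se+: 82 + 81 = 163.
Recombination frequency = 163/454 = 0.3590 ≈ 35.9%, i.e. 35.9 centimorgans.

35.9 centimorgans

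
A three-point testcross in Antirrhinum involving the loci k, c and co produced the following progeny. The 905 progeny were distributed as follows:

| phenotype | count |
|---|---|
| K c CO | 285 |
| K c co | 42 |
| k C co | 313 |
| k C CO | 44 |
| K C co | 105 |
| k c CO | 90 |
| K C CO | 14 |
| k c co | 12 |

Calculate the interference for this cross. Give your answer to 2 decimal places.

0.05

The two most frequent reciprocal classes, K c CO and k C co, are the parental types, so the F1 was K c CO / k C co.
The two rarest classes, K C CO and k c co, are the double crossovers. Comparing them with the parentals, only the c allele has switched, so c is the middle locus and the order is co – c – k.
co–c: (86 + 26)/905 = 0.1238; c–k: (195 + 26)/905 = 0.2442.
Expected DCO frequency = 0.1238 × 0.2442 ≈ 0.03023; observed = 26/905 ≈ 0.02873.
Coefficient of coincidence = 0.02873/0.03023 ≈ 0.95; interference = 1 − 0.95 = 0.05.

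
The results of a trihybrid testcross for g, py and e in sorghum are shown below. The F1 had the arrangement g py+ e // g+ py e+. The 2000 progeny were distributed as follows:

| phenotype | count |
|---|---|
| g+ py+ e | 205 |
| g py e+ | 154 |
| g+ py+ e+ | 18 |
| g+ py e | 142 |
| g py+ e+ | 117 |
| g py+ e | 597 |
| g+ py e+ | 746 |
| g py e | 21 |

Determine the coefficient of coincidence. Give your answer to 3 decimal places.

The two rarest classes, g py e and g+ py+ e+, are the double crossovers. Comparing them with the parentals, only the py allele has switched, so py is the middle locus and the order is e – py – g.
e–py: (259 + 39)/2000 = 0.1490; py–g: (359 + 39)/2000 = 0.1990.
Expected DCO frequency = 0.1490 × 0.1990 ≈ 0.02965; observed = 39/2000 ≈ 0.01950.
Coefficient of coincidence = 0.01950/0.02965 ≈ 0.658.

0.658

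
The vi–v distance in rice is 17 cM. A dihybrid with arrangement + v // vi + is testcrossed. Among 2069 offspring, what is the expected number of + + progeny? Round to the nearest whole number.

A map distance of 17 cM corresponds to a recombination frequency of 0.170.
The F1 is + v / vi +, so + + is a recombinant gamete class with expected frequency r/2 = 0.170/2 = 0.0850.
Expected number = 0.0850 × 2069 = 175.87 ≈ 176.

176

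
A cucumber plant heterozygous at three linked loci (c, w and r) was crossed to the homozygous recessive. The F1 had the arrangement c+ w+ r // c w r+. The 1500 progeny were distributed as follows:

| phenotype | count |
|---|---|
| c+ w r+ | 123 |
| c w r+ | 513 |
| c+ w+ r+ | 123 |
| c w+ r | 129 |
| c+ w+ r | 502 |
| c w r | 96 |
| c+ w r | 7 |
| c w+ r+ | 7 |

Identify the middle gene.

The two rarest classes, c+ w r and c w+ r+, are the double crossovers. Comparing them with the parentals, only the w allele has switched, so w is the middle locus and the order is c – w – r.

w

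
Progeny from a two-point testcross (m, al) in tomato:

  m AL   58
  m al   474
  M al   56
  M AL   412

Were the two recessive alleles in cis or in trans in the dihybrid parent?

cis

The two most frequent classes are M AL (412) and m al (474); these are the parental (non-recombinant) types.
So the F1 carried M AL on one chromosome and m al on the other — the recessive alleles are on the same chromosome (cis / coupling).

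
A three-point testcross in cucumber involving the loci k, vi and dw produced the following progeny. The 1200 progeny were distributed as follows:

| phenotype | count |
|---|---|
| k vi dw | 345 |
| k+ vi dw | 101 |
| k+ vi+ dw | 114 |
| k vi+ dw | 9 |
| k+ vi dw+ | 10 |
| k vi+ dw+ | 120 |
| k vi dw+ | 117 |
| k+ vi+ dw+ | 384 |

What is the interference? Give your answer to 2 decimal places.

0.62

The two most frequent reciprocal classes, k+ vi+ dw+ and k vi dw, are the parental types, so the F1 was k+ vi+ dw+ / k vi dw.
The two rarest classes, k+ vi dw+ and k vi+ dw, are the double crossovers. Comparing them with the parentals, only the vi allele has switched, so vi is the middle locus and the order is k – vi – dw.
k–vi: (221 + 19)/1200 = 0.2000; vi–dw: (231 + 19)/1200 = 0.2083.
Expected DCO frequency = 0.2000 × 0.2083 ≈ 0.04166; observed = 19/1200 ≈ 0.01583.
Coefficient of coincidence = 0.01583/0.04166 ≈ 0.38; interference = 1 − 0.38 = 0.62.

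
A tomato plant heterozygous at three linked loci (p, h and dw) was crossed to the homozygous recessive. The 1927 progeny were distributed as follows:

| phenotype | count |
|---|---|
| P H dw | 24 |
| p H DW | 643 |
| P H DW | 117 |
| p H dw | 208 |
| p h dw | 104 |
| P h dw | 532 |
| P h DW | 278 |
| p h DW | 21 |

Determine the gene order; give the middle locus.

h

The two most frequent reciprocal classes, P h dw and p H DW, are the parental types, so the F1 was P h dw / p H DW.
The two rarest classes, P H dw and p h DW, are the double crossovers. Comparing them with the parentals, only the h allele has switched, so h is the middle locus and the order is dw – h – p.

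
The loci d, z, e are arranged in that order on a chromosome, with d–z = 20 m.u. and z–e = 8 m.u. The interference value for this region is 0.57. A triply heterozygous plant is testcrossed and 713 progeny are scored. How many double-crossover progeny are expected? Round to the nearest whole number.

5

Map distances give recombination frequencies of 0.200 and 0.080 for the two intervals.
With interference 0.57 (so coincidence = 0.43), expected double-crossover frequency = 0.200 × 0.080 × 0.43 = 0.00688.
Expected number = 0.00688 × 713 = 4.91 ≈ 5.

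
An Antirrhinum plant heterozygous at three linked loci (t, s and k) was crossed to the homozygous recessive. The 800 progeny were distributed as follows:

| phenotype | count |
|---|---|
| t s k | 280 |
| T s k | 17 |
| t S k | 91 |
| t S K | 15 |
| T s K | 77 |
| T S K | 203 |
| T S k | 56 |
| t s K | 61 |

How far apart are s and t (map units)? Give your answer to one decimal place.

25.0 map units

The two most frequent reciprocal classes, t s k and T S K, are the parental types, so the F1 was t s k / T S K.
The two rarest classes, T s k and t S K, are the double crossovers. Comparing them with the parentals, only the t allele has switched, so t is the middle locus and the order is s – t – k.
Crossovers in the s–t interval produce the single-crossover classes t S k and T s K (91 + 77 = 168) plus the double crossovers (32).
RF(s–t) = (168 + 32) / 800 = 200/800 = 0.2500 → 25.0 map units.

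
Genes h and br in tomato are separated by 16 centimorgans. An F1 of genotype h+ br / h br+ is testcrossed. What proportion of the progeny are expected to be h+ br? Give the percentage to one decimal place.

A map distance of 16 centimorgans corresponds to a recombination frequency of 0.160.
The F1 is h+ br / h br+, so h+ br is a parental gamete class with expected frequency (1 − r)/2 = 0.840/2 = 0.4200.
That is 0.4200 = 42.0% of the progeny.

42.0%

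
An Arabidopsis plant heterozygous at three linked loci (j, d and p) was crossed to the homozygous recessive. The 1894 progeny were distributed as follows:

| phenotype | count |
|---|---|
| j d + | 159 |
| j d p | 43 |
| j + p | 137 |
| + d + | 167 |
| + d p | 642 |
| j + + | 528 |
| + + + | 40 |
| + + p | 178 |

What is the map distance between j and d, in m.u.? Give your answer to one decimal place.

The two most frequent reciprocal classes, + d p and j + +, are the parental types, so the F1 was + d p / j + +.
The two rarest classes, j d p and + + +, are the double crossovers. Comparing them with the parentals, only the j allele has switched, so j is the middle locus and the order is d – j – p.
Crossovers in the d–j interval produce the single-crossover classes + + p and j d + (178 + 159 = 337) plus the double crossovers (83).
RF(d–j) = (337 + 83) / 1894 = 420/1894 = 0.2218 → 22.2 m.u.

22.2 m.u.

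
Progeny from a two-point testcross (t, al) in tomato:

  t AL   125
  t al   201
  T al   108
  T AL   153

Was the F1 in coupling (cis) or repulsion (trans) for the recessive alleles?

cis

The two most frequent classes are T AL (153) and t al (201); these are the parental (non-recombinant) types.
So the F1 carried T AL on one chromosome and t al on the other — the recessive alleles are on the same chromosome (cis / coupling).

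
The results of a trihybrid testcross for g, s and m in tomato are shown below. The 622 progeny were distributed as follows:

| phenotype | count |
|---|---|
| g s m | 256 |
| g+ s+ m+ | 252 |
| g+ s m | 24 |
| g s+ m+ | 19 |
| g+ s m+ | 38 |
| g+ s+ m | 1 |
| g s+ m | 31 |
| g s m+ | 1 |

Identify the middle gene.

m

The two most frequent reciprocal classes, g+ s+ m+ and g s m, are the parental types, so the F1 was g+ s+ m+ / g s m.
The two rarest classes, g+ s+ m and g s m+, are the double crossovers. Comparing them with the parentals, only the m allele has switched, so m is the middle locus and the order is g – m – s.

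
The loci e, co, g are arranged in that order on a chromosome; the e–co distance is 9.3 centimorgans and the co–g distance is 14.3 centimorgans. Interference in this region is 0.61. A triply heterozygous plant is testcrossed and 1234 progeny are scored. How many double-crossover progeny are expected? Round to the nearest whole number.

6

Map distances give recombination frequencies of 0.093 and 0.143 for the two intervals.
With interference 0.61 (so coincidence = 0.39), expected double-crossover frequency = 0.093 × 0.143 × 0.39 = 0.00519.
Expected number = 0.00519 × 1234 = 6.40 ≈ 6.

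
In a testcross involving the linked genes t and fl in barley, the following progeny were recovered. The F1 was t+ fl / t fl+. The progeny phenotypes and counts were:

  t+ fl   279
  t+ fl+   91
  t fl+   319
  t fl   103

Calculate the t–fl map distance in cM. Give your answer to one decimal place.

24.5 cM

The recombinant classes are t+ fl+ and t fl: 91 + 103 = 194.
Recombination frequency = 194/792 = 0.2449 ≈ 24.5%, i.e. 24.5 cM.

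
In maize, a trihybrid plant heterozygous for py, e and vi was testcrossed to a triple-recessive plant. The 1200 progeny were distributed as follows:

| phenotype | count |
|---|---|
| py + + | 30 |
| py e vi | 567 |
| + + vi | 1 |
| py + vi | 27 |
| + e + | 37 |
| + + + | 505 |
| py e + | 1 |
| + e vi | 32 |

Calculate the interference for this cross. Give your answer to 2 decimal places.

The two most frequent reciprocal classes, py e vi and + + +, are the parental types, so the F1 was py e vi / + + +.
The two rarest classes, py e + and + + vi, are the double crossovers. Comparing them with the parentals, only the vi allele has switched, so vi is the middle locus and the order is py – vi – e.
py–vi: (62 + 2)/1200 = 0.0533; vi–e: (64 + 2)/1200 = 0.0550.
Expected DCO frequency = 0.0533 × 0.0550 ≈ 0.00293; observed = 2/1200 ≈ 0.00167.
Coefficient of coincidence = 0.00167/0.00293 ≈ 0.57; interference = 1 − 0.57 = 0.43.

0.43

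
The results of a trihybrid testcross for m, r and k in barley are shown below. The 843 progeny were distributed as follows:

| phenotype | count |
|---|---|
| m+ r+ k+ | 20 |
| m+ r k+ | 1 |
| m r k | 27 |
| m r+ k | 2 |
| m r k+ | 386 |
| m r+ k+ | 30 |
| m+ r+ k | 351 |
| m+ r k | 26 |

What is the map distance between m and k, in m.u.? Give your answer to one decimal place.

5.9 m.u.

The two most frequent reciprocal classes, m+ r+ k and m r k+, are the parental types, so the F1 was m+ r+ k / m r k+.
The two rarest classes, m r+ k and m+ r k+, are the double crossovers. Comparing them with the parentals, only the m allele has switched, so m is the middle locus and the order is k – m – r.
Crossovers in the k–m interval produce the single-crossover classes m+ r+ k+ and m r k (20 + 27 = 47) plus the double crossovers (3).
RF(k–m) = (47 + 3) / 843 = 50/843 = 0.0593 → 5.9 m.u.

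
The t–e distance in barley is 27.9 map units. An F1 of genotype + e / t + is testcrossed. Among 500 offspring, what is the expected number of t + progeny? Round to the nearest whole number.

A map distance of 27.9 map units corresponds to a recombination frequency of 0.279.
The F1 is + e / t +, so t + is a parental gamete class with expected frequency (1 − r)/2 = 0.721/2 = 0.3605.
Expected number = 0.3605 × 500 = 180.25 ≈ 180.

180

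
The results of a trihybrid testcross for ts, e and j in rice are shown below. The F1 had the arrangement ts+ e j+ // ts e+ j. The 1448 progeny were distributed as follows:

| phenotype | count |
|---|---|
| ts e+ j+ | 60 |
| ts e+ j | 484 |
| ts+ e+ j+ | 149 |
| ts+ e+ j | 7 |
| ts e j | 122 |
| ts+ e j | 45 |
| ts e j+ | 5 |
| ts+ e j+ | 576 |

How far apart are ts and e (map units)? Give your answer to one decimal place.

19.5 map units

The two rarest classes, ts e j+ and ts+ e+ j, are the double crossovers. Comparing them with the parentals, only the ts allele has switched, so ts is the middle locus and the order is e – ts – j.
Crossovers in the e–ts interval produce the single-crossover classes ts+ e+ j+ and ts e j (149 + 122 = 271) plus the double crossovers (12).
RF(e–ts) = (271 + 12) / 1448 = 283/1448 = 0.1954 → 19.5 map units.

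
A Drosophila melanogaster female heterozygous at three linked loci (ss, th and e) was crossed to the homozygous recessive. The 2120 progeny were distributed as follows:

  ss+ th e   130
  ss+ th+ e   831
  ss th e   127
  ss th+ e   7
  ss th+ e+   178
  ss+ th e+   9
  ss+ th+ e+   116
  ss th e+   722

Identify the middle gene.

The two most frequent reciprocal classes, ss+ th+ e and ss th e+, are the parental types, so the F1 was ss+ th+ e / ss th e+.
The two rarest classes, ss th+ e and ss+ th e+, are the double crossovers. Comparing them with the parentals, only the ss allele has switched, so ss is the middle locus and the order is e – ss – th.

ss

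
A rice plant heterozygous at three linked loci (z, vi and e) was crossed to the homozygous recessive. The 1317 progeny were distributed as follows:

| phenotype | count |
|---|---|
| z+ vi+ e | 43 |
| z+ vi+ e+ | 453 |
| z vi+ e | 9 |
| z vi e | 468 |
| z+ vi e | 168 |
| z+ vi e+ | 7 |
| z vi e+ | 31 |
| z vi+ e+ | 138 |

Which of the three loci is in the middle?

vi

The two most frequent reciprocal classes, z vi e and z+ vi+ e+, are the parental types, so the F1 was z vi e / z+ vi+ e+.
The two rarest classes, z vi+ e and z+ vi e+, are the double crossovers. Comparing them with the parentals, only the vi allele has switched, so vi is the middle locus and the order is e – vi – z.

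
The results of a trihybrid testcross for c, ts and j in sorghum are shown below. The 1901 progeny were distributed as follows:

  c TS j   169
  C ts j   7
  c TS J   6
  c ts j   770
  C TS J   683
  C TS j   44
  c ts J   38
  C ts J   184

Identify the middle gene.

c

The two most frequent reciprocal classes, C TS J and c ts j, are the parental types, so the F1 was C TS J / c ts j.
The two rarest classes, c TS J and C ts j, are the double crossovers. Comparing them with the parentals, only the c allele has switched, so c is the middle locus and the order is ts – c – j.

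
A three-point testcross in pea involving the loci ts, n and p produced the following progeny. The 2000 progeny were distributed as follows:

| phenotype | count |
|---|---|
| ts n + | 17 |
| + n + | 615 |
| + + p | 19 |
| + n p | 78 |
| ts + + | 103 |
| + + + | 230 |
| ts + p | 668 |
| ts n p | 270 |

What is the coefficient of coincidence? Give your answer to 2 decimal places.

0.62

The two most frequent reciprocal classes, ts + p and + n +, are the parental types, so the F1 was ts + p / + n +.
The two rarest classes, + + p and ts n +, are the double crossovers. Comparing them with the parentals, only the ts allele has switched, so ts is the middle locus and the order is p – ts – n.
p–ts: (181 + 36)/2000 = 0.1085; ts–n: (500 + 36)/2000 = 0.2680.
Expected DCO frequency = 0.1085 × 0.2680 ≈ 0.02908; observed = 36/2000 ≈ 0.01800.
Coefficient of coincidence = 0.01800/0.02908 ≈ 0.62.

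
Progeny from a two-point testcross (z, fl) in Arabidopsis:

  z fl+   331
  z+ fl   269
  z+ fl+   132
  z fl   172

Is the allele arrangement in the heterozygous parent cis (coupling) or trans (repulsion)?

The two most frequent classes are z+ fl (269) and z fl+ (331); these are the parental (non-recombinant) types.
So the F1 carried z+ fl on one chromosome and z fl+ on the other — the recessive alleles are on opposite chromosomes (trans / repulsion).

trans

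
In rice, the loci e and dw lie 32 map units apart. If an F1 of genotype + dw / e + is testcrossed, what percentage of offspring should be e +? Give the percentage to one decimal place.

34.0%

A map distance of 32 map units corresponds to a recombination frequency of 0.320.
The F1 is + dw / e +, so e + is a parental gamete class with expected frequency (1 − r)/2 = 0.680/2 = 0.3400.
That is 0.3400 = 34.0% of the progeny.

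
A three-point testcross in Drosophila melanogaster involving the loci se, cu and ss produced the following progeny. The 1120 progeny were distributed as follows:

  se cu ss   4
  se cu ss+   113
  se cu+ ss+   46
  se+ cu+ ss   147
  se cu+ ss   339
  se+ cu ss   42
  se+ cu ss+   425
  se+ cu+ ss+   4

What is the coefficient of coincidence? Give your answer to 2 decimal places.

0.35

The two most frequent reciprocal classes, se+ cu ss+ and se cu+ ss, are the parental types, so the F1 was se+ cu ss+ / se cu+ ss.
The two rarest classes, se+ cu+ ss+ and se cu ss, are the double crossovers. Comparing them with the parentals, only the cu allele has switched, so cu is the middle locus and the order is ss – cu – se.
ss–cu: (88 + 8)/1120 = 0.0857; cu–se: (260 + 8)/1120 = 0.2393.
Expected DCO frequency = 0.0857 × 0.2393 ≈ 0.02051; observed = 8/1120 ≈ 0.00714.
Coefficient of coincidence = 0.00714/0.02051 ≈ 0.35.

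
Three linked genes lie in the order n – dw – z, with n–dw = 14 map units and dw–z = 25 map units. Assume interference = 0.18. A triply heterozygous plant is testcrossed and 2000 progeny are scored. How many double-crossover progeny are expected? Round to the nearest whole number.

Map distances give recombination frequencies of 0.140 and 0.250 for the two intervals.
With interference 0.18 (so coincidence = 0.82), expected double-crossover frequency = 0.140 × 0.250 × 0.82 = 0.02870.
Expected number = 0.02870 × 2000 = 57.40 ≈ 57.

57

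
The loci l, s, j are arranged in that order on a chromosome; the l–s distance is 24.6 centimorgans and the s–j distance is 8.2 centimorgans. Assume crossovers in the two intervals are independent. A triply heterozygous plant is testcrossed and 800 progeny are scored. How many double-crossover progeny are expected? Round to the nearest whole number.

Map distances give recombination frequencies of 0.246 and 0.082 for the two intervals.
With no interference, expected double-crossover frequency = 0.246 × 0.082 = 0.02017.
Expected number = 0.02017 × 800 = 16.14 ≈ 16.

16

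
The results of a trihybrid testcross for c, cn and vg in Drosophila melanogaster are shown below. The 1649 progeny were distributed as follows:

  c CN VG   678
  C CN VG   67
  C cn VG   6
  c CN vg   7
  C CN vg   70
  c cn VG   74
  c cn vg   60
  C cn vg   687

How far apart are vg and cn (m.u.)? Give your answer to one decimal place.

The two most frequent reciprocal classes, c CN VG and C cn vg, are the parental types, so the F1 was c CN VG / C cn vg.
The two rarest classes, c CN vg and C cn VG, are the double crossovers. Comparing them with the parentals, only the vg allele has switched, so vg is the middle locus and the order is c – vg – cn.
Crossovers in the vg–cn interval produce the single-crossover classes c cn VG and C CN vg (74 + 70 = 144) plus the double crossovers (13).
RF(vg–cn) = (144 + 13) / 1649 = 157/1649 = 0.0952 → 9.5 m.u.

9.5 m.u.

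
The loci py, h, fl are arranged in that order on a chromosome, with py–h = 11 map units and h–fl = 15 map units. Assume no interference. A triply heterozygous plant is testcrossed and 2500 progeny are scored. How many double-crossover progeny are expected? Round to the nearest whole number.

Map distances give recombination frequencies of 0.110 and 0.150 for the two intervals.
With no interference, expected double-crossover frequency = 0.110 × 0.150 = 0.01650.
Expected number = 0.01650 × 2500 = 41.25 ≈ 41.

41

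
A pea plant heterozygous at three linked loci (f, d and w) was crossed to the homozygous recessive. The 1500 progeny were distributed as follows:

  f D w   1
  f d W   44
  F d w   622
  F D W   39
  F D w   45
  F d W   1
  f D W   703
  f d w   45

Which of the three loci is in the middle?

w

The two most frequent reciprocal classes, f D W and F d w, are the parental types, so the F1 was f D W / F d w.
The two rarest classes, f D w and F d W, are the double crossovers. Comparing them with the parentals, only the w allele has switched, so w is the middle locus and the order is f – w – d.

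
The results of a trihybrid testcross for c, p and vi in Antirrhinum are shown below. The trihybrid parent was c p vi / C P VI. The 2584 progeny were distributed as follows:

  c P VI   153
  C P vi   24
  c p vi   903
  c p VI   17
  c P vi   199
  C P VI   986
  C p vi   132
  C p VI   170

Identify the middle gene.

The two rarest classes, c p VI and C P vi, are the double crossovers. Comparing them with the parentals, only the vi allele has switched, so vi is the middle locus and the order is p – vi – c.

vi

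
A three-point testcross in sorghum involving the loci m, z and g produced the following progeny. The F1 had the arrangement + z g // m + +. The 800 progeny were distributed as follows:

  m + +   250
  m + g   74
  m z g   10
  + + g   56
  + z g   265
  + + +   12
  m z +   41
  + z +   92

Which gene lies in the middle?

The two rarest classes, m z g and + + +, are the double crossovers. Comparing them with the parentals, only the m allele has switched, so m is the middle locus and the order is z – m – g.

m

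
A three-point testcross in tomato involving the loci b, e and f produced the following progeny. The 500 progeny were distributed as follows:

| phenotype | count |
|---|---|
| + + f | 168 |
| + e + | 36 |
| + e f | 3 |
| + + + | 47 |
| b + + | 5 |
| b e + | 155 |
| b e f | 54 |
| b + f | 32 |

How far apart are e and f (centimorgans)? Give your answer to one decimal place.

The two most frequent reciprocal classes, + + f and b e +, are the parental types, so the F1 was + + f / b e +.
The two rarest classes, + e f and b + +, are the double crossovers. Comparing them with the parentals, only the e allele has switched, so e is the middle locus and the order is f – e – b.
Crossovers in the f–e interval produce the single-crossover classes + + + and b e f (47 + 54 = 101) plus the double crossovers (8).
RF(f–e) = (101 + 8) / 500 = 109/500 = 0.2180 → 21.8 centimorgans.

21.8 centimorgans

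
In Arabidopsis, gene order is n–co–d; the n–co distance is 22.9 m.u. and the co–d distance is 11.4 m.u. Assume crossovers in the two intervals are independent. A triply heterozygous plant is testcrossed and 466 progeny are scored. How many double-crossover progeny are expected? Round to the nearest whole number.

Map distances give recombination frequencies of 0.229 and 0.114 for the two intervals.
With no interference, expected double-crossover frequency = 0.229 × 0.114 = 0.02611.
Expected number = 0.02611 × 466 = 12.17 ≈ 12.

12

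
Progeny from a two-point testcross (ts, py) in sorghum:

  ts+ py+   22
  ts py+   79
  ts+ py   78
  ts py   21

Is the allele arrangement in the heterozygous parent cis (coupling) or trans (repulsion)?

The two most frequent classes are ts+ py (78) and ts py+ (79); these are the parental (non-recombinant) types.
So the F1 carried ts+ py on one chromosome and ts py+ on the other — the recessive alleles are on opposite chromosomes (trans / repulsion).

trans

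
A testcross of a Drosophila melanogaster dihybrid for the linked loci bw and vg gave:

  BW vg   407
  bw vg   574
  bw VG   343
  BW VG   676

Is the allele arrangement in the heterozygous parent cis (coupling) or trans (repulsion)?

cis

The two most frequent classes are BW VG (676) and bw vg (574); these are the parental (non-recombinant) types.
So the F1 carried BW VG on one chromosome and bw vg on the other — the recessive alleles are on the same chromosome (cis / coupling).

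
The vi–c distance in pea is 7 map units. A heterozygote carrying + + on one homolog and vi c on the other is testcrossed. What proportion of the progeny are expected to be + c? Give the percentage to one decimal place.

A map distance of 7 map units corresponds to a recombination frequency of 0.070.
The F1 is + + / vi c, so + c is a recombinant gamete class with expected frequency r/2 = 0.070/2 = 0.0350.
That is 0.0350 = 3.5% of the progeny.

3.5%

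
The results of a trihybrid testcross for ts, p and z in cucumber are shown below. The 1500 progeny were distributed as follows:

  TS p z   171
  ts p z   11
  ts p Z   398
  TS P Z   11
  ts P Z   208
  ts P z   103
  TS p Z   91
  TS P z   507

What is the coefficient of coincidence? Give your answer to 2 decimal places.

0.38

The two most frequent reciprocal classes, ts p Z and TS P z, are the parental types, so the F1 was ts p Z / TS P z.
The two rarest classes, ts p z and TS P Z, are the double crossovers. Comparing them with the parentals, only the z allele has switched, so z is the middle locus and the order is ts – z – p.
ts–z: (194 + 22)/1500 = 0.1440; z–p: (379 + 22)/1500 = 0.2673.
Expected DCO frequency = 0.1440 × 0.2673 ≈ 0.03849; observed = 22/1500 ≈ 0.01467.
Coefficient of coincidence = 0.01467/0.03849 ≈ 0.38.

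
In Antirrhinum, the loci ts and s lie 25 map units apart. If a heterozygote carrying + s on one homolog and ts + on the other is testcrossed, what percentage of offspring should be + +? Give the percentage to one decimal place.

A map distance of 25 map units corresponds to a recombination frequency of 0.250.
The F1 is + s / ts +, so + + is a recombinant gamete class with expected frequency r/2 = 0.250/2 = 0.1250.
That is 0.1250 = 12.5% of the progeny.

12.5%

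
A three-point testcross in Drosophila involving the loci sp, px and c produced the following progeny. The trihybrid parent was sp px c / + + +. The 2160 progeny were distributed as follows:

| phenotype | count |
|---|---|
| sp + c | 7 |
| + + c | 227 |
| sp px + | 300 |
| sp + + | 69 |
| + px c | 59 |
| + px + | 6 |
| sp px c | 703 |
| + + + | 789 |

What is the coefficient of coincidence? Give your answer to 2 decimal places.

The two rarest classes, sp + c and + px +, are the double crossovers. Comparing them with the parentals, only the px allele has switched, so px is the middle locus and the order is c – px – sp.
c–px: (527 + 13)/2160 = 0.2500; px–sp: (128 + 13)/2160 = 0.0653.
Expected DCO frequency = 0.2500 × 0.0653 ≈ 0.01632; observed = 13/2160 ≈ 0.00602.
Coefficient of coincidence = 0.00602/0.01632 ≈ 0.37.

0.37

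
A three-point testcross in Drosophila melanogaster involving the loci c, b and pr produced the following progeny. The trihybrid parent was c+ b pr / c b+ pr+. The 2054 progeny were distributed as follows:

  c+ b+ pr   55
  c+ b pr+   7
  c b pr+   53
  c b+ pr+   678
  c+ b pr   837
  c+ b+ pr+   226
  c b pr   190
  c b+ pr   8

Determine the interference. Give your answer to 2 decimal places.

0.42

The two rarest classes, c+ b pr+ and c b+ pr, are the double crossovers. Comparing them with the parentals, only the pr allele has switched, so pr is the middle locus and the order is b – pr – c.
b–pr: (108 + 15)/2054 = 0.0599; pr–c: (416 + 15)/2054 = 0.2098.
Expected DCO frequency = 0.0599 × 0.2098 ≈ 0.01257; observed = 15/2054 ≈ 0.00730.
Coefficient of coincidence = 0.00730/0.01257 ≈ 0.58; interference = 1 − 0.58 = 0.42.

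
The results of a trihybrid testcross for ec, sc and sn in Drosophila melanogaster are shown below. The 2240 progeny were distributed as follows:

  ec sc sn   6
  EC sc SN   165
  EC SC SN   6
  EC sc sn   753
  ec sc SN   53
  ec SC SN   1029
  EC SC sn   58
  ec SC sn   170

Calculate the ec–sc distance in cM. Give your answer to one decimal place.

The two most frequent reciprocal classes, EC sc sn and ec SC SN, are the parental types, so the F1 was EC sc sn / ec SC SN.
The two rarest classes, ec sc sn and EC SC SN, are the double crossovers. Comparing them with the parentals, only the ec allele has switched, so ec is the middle locus and the order is sc – ec – sn.
Crossovers in the sc–ec interval produce the single-crossover classes EC SC sn and ec sc SN (58 + 53 = 111) plus the double crossovers (12).
RF(sc–ec) = (111 + 12) / 2240 = 123/2240 = 0.0549 → 5.5 cM.

5.5 cM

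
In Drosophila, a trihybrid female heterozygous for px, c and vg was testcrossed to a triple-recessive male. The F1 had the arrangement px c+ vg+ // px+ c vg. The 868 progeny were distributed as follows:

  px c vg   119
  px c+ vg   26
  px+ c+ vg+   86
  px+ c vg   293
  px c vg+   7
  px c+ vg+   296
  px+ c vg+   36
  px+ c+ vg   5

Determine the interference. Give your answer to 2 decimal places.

0.35

The two rarest classes, px c vg+ and px+ c+ vg, are the double crossovers. Comparing them with the parentals, only the c allele has switched, so c is the middle locus and the order is px – c – vg.
px–c: (205 + 12)/868 = 0.2500; c–vg: (62 + 12)/868 = 0.0853.
Expected DCO frequency = 0.2500 × 0.0853 ≈ 0.02133; observed = 12/868 ≈ 0.01382.
Coefficient of coincidence = 0.01382/0.02133 ≈ 0.65; interference = 1 − 0.65 = 0.35.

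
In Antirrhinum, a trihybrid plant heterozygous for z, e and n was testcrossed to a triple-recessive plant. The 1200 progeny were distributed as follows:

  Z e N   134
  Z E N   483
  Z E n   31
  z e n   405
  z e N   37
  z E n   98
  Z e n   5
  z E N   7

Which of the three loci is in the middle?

z

The two most frequent reciprocal classes, Z E N and z e n, are the parental types, so the F1 was Z E N / z e n.
The two rarest classes, z E N and Z e n, are the double crossovers. Comparing them with the parentals, only the z allele has switched, so z is the middle locus and the order is e – z – n.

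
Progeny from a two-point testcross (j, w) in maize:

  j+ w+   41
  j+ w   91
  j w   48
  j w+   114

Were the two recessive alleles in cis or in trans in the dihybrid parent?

The two most frequent classes are j+ w (91) and j w+ (114); these are the parental (non-recombinant) types.
So the F1 carried j+ w on one chromosome and j w+ on the other — the recessive alleles are on opposite chromosomes (trans / repulsion).

trans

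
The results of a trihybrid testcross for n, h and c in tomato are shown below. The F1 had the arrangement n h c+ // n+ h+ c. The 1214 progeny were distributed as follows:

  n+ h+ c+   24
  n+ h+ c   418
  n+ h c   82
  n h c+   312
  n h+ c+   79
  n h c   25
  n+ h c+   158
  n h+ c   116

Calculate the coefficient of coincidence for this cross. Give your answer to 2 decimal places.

The two rarest classes, n h c and n+ h+ c+, are the double crossovers. Comparing them with the parentals, only the c allele has switched, so c is the middle locus and the order is h – c – n.
h–c: (161 + 49)/1214 = 0.1730; c–n: (274 + 49)/1214 = 0.2661.
Expected DCO frequency = 0.1730 × 0.2661 ≈ 0.04604; observed = 49/1214 ≈ 0.04036.
Coefficient of coincidence = 0.04036/0.04604 ≈ 0.88.

0.88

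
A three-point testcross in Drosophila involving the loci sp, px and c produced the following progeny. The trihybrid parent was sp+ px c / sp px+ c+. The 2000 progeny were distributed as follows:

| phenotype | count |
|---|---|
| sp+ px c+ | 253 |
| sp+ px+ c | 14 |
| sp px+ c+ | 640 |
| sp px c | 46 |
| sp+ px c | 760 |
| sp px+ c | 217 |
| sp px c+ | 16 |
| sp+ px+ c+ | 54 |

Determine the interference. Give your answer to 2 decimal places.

The two rarest classes, sp+ px+ c and sp px c+, are the double crossovers. Comparing them with the parentals, only the px allele has switched, so px is the middle locus and the order is sp – px – c.
sp–px: (100 + 30)/2000 = 0.0650; px–c: (470 + 30)/2000 = 0.2500.
Expected DCO frequency = 0.0650 × 0.2500 ≈ 0.01625; observed = 30/2000 ≈ 0.01500.
Coefficient of coincidence = 0.01500/0.01625 ≈ 0.92; interference = 1 − 0.92 = 0.08.

0.08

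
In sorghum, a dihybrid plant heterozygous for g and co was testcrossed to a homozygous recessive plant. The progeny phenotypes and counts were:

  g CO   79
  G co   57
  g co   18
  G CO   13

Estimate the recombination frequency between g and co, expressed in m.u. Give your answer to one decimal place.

The two most frequent classes, G co (57) and g CO (79), are the parental types, so the F1 was G co / g CO.
The recombinant classes are G CO and g co: 13 + 18 = 31.
Recombination frequency = 31/167 = 0.1856 ≈ 18.6%, i.e. 18.6 m.u.

18.6 m.u.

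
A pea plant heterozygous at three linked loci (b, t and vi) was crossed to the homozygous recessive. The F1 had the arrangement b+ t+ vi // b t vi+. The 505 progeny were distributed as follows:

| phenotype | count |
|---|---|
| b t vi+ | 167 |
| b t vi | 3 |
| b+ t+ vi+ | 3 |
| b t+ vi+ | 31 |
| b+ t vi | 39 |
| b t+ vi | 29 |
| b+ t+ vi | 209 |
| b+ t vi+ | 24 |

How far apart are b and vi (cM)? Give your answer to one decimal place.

11.7 cM

The two rarest classes, b+ t+ vi+ and b t vi, are the double crossovers. Comparing them with the parentals, only the vi allele has switched, so vi is the middle locus and the order is t – vi – b.
Crossovers in the vi–b interval produce the single-crossover classes b t+ vi and b+ t vi+ (29 + 24 = 53) plus the double crossovers (6).
RF(vi–b) = (53 + 6) / 505 = 59/505 = 0.1168 → 11.7 cM.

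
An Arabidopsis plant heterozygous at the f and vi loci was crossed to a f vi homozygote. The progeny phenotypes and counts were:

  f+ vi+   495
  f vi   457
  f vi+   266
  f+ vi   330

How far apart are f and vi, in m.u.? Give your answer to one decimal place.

The two most frequent classes, f+ vi+ (495) and f vi (457), are the parental types, so the F1 was f+ vi+ / f vi.
The recombinant classes are f+ vi and f vi+: 330 + 266 = 596.
Recombination frequency = 596/1548 = 0.3850 ≈ 38.5%, i.e. 38.5 m.u.

38.5 m.u.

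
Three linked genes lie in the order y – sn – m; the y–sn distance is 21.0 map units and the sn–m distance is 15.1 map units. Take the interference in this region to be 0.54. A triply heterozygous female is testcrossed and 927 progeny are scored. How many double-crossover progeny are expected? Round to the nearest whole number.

Map distances give recombination frequencies of 0.210 and 0.151 for the two intervals.
With interference 0.54 (so coincidence = 0.46), expected double-crossover frequency = 0.210 × 0.151 × 0.46 = 0.01459.
Expected number = 0.01459 × 927 = 13.52 ≈ 14.

14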